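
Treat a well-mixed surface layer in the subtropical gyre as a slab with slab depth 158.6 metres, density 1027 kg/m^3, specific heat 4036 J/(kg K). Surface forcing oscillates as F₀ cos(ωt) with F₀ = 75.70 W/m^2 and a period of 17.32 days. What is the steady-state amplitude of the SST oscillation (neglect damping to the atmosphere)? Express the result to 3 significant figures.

0.0274 K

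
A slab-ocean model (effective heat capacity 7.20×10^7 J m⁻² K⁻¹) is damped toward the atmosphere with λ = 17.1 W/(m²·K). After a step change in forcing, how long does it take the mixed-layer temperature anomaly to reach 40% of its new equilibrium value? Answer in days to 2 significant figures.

25 days

Areal heat capacity C = 7.20×10^7 J m⁻² K⁻¹ (given).
τ = C / λ = 7.20×10^7 / 17.1 = 4.21×10^6 s.
Fraction reached: 1 − e^(−t/τ) = 0.40 ⇒ t = −τ ln(1 − 0.40) = τ × 0.511.
t = 2.15×10^6 s = 24.9 days.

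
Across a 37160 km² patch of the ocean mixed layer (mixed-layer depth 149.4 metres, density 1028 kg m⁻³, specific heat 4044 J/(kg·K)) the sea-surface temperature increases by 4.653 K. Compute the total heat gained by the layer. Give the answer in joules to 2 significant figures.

Areal heat capacity C = ρ c_p D = 1028 × 4044 × 149.4 = 6.21×10^8 J/(m²·K).
Heat per unit area: q = C ΔT = 6.21×10^8 × 4.653 = 2.89×10^9 J/m².
Total heat: Q = q × A = 2.89×10^9 × (37160 × 10⁶ m²) = 1.07×10^20 J.

1.1×10^20 J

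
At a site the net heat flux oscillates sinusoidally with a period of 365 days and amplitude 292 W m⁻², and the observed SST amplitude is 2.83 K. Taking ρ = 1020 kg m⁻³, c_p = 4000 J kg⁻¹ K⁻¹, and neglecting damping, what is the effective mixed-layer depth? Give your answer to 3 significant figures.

127 m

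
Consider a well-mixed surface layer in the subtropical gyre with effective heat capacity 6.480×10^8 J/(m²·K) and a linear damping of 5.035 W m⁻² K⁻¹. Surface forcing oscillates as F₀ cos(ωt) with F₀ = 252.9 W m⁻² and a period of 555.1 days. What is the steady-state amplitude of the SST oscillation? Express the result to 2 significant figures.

3.0 K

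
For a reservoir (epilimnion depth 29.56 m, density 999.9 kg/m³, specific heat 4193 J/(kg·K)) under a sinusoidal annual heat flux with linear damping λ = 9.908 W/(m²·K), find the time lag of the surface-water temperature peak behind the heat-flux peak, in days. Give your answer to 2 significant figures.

69 days

Areal heat capacity C = ρ c_p D = 999.9 × 4193 × 29.56 = 1.24×10^8 J/(m²·K).
ω = 2π / 3.15×10^7 s = 1.99×10^-7 s⁻¹.
Phase lag φ = arctan(Cω/λ) = arctan(24.7/9.908) = 1.19 rad.
Time lag = φ / ω = 1.19 / 1.99×10^-7 = 5.97×10^6 s = 69.1 days.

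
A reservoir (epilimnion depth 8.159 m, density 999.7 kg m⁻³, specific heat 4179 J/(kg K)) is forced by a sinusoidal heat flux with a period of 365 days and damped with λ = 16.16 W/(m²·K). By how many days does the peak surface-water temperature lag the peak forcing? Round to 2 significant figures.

23 days

Areal heat capacity C = ρ c_p D = 999.7 × 4179 × 8.159 = 3.41×10^7 J/(m²·K).
ω = 2π / 3.15×10^7 s = 1.99×10^-7 s⁻¹.
Phase lag φ = arctan(Cω/λ) = arctan(6.79/16.16) = 0.398 rad.
Time lag = φ / ω = 0.398 / 1.99×10^-7 = 2.00×10^6 s = 23.1 days.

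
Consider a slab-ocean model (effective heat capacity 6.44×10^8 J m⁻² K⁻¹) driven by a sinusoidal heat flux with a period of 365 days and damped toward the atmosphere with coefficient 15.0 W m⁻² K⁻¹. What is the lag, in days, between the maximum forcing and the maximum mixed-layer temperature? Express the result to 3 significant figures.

84.5 days

Areal heat capacity C = 6.44×10^8 J m⁻² K⁻¹ (given).
ω = 2π / 3.15×10^7 s = 1.99×10^-7 s⁻¹.
Phase lag φ = arctan(Cω/λ) = arctan(128/15.0) = 1.45 rad.
Time lag = φ / ω = 1.45 / 1.99×10^-7 = 7.30×10^6 s = 84.5 days.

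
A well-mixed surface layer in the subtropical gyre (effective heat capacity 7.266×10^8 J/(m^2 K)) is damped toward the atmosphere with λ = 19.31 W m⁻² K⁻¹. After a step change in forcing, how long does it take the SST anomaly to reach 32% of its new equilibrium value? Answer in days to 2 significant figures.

170 days

Areal heat capacity C = 7.266×10^8 J/(m^2 K) (given).
τ = C / λ = 7.27×10^8 / 19.31 = 3.76×10^7 s.
Fraction reached: 1 − e^(−t/τ) = 0.32 ⇒ t = −τ ln(1 − 0.32) = τ × 0.386.
t = 1.45×10^7 s = 168 days.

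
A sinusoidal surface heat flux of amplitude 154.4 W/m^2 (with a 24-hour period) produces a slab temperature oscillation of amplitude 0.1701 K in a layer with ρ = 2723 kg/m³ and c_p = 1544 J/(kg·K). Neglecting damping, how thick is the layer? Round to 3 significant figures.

2.97 m

ω = 2π / 86400 s = 7.27×10^-5 s⁻¹.
Required C = F₀ / (A ω) = 154.4 / (0.1701 × 7.27×10^-5) = 1.25×10^7 J/(m²·K).
D = C / (ρ c_p) = 1.25×10^7 / (2723 × 1544) = 2.97 m.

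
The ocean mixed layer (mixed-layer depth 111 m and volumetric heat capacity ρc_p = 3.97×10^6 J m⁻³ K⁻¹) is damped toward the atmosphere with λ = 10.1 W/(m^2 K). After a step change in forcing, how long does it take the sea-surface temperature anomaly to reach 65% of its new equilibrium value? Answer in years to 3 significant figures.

Areal heat capacity C = ρc_p × D = 3.97×10^6 × 111 = 4.41×10^8 J m⁻² K⁻¹.
τ = C / λ = 4.41×10^8 / 10.1 = 4.36×10^7 s.
Fraction reached: 1 − e^(−t/τ) = 0.65 ⇒ t = −τ ln(1 − 0.65) = τ × 1.05.
t = 4.58×10^7 s = 1.45 years.

1.45 years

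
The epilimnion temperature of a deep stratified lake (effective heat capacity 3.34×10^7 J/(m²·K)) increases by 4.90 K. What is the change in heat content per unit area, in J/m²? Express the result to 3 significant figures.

1.64×10^8

Areal heat capacity C = 3.34×10^7 J/(m²·K) (given).
ΔQ = C ΔT = 3.34×10^7 × 4.90 = 1.64×10^8 J/m².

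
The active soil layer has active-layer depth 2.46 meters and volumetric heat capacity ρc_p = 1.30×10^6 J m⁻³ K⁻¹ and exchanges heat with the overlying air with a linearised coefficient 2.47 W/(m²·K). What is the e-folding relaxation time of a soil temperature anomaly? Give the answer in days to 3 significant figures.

15.0 days

Areal heat capacity C = ρc_p × D = 1.30×10^6 × 2.46 = 3.20×10^6 J/(m²·K).
Relaxation time τ = C / λ = 3.20×10^6 / 2.47 = 1.29×10^6 s.
In days: 1.29×10^6 s / (86400 s/day) = 15.0 days.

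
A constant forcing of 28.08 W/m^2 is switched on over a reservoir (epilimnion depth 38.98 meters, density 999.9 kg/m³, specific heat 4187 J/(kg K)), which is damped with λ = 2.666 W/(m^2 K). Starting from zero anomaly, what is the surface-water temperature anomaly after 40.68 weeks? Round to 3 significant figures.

Areal heat capacity C = ρ c_p D = 999.9 × 4187 × 38.98 = 1.63×10^8 J m⁻² K⁻¹.
τ = C / λ = 1.63×10^8 / 2.666 = 6.12×10^7 s.
Equilibrium anomaly ΔT_eq = F / λ = 28.08 / 2.666 = 10.5 K.
t = 40.68 weeks = 2.46×10^7 s, so t/τ = 0.402.
ΔT(t) = ΔT_eq (1 − e^(−t/τ)) = 10.5 × (1 − e^−0.402) = 3.49 K.

3.49 K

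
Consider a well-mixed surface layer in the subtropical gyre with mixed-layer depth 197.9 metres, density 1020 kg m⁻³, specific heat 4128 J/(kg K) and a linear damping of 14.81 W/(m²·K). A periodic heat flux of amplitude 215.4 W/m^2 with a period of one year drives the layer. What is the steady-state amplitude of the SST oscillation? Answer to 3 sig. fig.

Areal heat capacity C = ρ c_p D = 1020 × 4128 × 197.9 = 8.33×10^8 J m⁻² K⁻¹.
Angular frequency ω = 2π / T = 2π / 3.15×10^7 s = 1.99×10^-7 s⁻¹.
√((Cω)² + λ²) = √((166)² + 14.81²) = 167 W/(m²·K).
Amplitude A = F₀ / √((Cω)²+λ²) = 215.4 / 167 = 1.29 K.

1.29 K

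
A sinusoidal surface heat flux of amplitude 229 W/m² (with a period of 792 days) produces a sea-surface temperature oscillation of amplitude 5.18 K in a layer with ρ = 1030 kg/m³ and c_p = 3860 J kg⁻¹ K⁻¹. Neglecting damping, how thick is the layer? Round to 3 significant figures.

ω = 2π / 6.84×10^7 s = 9.18×10^-8 s⁻¹.
Required C = F₀ / (A ω) = 229 / (5.18 × 9.18×10^-8) = 4.81×10^8 J/(m²·K).
D = C / (ρ c_p) = 4.81×10^8 / (1030 × 3860) = 121 m.

121 m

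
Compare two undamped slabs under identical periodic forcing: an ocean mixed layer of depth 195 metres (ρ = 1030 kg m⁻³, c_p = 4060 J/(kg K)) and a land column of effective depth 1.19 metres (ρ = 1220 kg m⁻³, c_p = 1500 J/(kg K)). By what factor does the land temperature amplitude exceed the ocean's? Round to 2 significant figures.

370

C_ocean = 1030 × 4060 × 195 = 8.15×10^8 J/(m²·K).
C_land = 1220 × 1500 × 1.19 = 2.18×10^6 J/(m²·K).
Undamped amplitude ∝ 1/C, so A_land/A_ocean = C_ocean/C_land = 374.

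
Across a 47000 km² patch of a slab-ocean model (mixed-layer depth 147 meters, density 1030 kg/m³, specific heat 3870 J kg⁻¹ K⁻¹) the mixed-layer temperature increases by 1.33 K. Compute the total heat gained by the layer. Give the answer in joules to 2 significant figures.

Areal heat capacity C = ρ c_p D = 1030 × 3870 × 147 = 5.86×10^8 J/(m^2 K).
Heat per unit area: q = C ΔT = 5.86×10^8 × 1.33 = 7.79×10^8 J/m².
Total heat: Q = q × A = 7.79×10^8 × (47000 × 10⁶ m²) = 3.66×10^19 J.

3.7×10^19 J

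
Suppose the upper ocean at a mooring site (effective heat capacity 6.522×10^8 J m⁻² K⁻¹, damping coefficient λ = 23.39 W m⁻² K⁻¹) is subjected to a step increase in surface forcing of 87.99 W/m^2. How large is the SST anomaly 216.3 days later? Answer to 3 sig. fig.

Areal heat capacity C = 6.522×10^8 J m⁻² K⁻¹ (given).
τ = C / λ = 6.52×10^8 / 23.39 = 2.79×10^7 s.
Equilibrium anomaly ΔT_eq = F / λ = 87.99 / 23.39 = 3.76 K.
t = 216.3 days = 1.87×10^7 s, so t/τ = 0.670.
ΔT(t) = ΔT_eq (1 − e^(−t/τ)) = 3.76 × (1 − e^−0.670) = 1.84 K.

1.84 K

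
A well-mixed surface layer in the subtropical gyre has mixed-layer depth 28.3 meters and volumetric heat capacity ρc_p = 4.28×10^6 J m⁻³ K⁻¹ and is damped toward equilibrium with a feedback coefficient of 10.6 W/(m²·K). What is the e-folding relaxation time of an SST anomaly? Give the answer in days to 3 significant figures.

132 days

Areal heat capacity C = ρc_p × D = 4.28×10^6 × 28.3 = 1.21×10^8 J/(m^2 K).
Relaxation time τ = C / λ = 1.21×10^8 / 10.6 = 1.14×10^7 s.
In days: 1.14×10^7 s / (86400 s/day) = 132 days.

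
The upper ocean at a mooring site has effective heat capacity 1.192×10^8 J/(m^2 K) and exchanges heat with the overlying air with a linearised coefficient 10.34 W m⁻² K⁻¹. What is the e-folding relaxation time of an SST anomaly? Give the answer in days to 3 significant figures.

133 days

Areal heat capacity C = 1.192×10^8 J/(m^2 K) (given).
Relaxation time τ = C / λ = 1.19×10^8 / 10.34 = 1.15×10^7 s.
In days: 1.15×10^7 s / (86400 s/day) = 133 days.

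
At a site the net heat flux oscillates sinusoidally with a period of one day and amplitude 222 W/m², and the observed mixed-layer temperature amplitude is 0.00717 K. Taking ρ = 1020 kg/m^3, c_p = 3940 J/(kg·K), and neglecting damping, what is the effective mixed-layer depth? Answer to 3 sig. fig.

106 m

ω = 2π / 86400 s = 7.27×10^-5 s⁻¹.
Required C = F₀ / (A ω) = 222 / (0.00717 × 7.27×10^-5) = 4.26×10^8 J/(m²·K).
D = C / (ρ c_p) = 4.26×10^8 / (1020 × 3940) = 106 m.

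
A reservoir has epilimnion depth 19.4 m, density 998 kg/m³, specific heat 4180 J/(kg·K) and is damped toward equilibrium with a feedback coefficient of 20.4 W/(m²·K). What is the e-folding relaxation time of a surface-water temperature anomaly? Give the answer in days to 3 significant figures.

45.9 days

Areal heat capacity C = ρ c_p D = 998 × 4180 × 19.4 = 8.09×10^7 J/(m^2 K).
Relaxation time τ = C / λ = 8.09×10^7 / 20.4 = 3.97×10^6 s.
In days: 3.97×10^6 s / (86400 s/day) = 45.9 days.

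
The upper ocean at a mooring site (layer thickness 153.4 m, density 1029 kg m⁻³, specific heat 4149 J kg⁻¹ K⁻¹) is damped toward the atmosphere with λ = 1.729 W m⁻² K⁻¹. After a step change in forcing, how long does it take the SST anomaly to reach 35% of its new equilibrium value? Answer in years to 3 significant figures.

Areal heat capacity C = ρ c_p D = 1029 × 4149 × 153.4 = 6.55×10^8 J/(m²·K).
τ = C / λ = 6.55×10^8 / 1.729 = 3.79×10^8 s.
Fraction reached: 1 − e^(−t/τ) = 0.35 ⇒ t = −τ ln(1 − 0.35) = τ × 0.431.
t = 1.63×10^8 s = 5.17 years.

5.17 years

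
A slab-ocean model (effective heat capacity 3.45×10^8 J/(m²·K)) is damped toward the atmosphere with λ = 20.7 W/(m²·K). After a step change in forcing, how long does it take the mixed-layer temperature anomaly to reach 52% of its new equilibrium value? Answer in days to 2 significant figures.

Areal heat capacity C = 3.45×10^8 J/(m²·K) (given).
τ = C / λ = 3.45×10^8 / 20.7 = 1.67×10^7 s.
Fraction reached: 1 − e^(−t/τ) = 0.52 ⇒ t = −τ ln(1 − 0.52) = τ × 0.734.
t = 1.22×10^7 s = 142 days.

140 days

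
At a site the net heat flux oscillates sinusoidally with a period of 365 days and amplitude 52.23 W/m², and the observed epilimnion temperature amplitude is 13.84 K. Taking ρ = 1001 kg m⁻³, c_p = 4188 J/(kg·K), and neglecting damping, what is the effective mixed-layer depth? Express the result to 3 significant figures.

4.52 m

ω = 2π / 3.15×10^7 s = 1.99×10^-7 s⁻¹.
Required C = F₀ / (A ω) = 52.23 / (13.84 × 1.99×10^-7) = 1.89×10^7 J/(m²·K).
D = C / (ρ c_p) = 1.89×10^7 / (1001 × 4188) = 4.52 m.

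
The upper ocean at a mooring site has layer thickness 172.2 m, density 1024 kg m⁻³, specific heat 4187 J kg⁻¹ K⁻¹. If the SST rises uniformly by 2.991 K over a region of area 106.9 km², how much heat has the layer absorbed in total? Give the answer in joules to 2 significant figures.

2.4×10^17 J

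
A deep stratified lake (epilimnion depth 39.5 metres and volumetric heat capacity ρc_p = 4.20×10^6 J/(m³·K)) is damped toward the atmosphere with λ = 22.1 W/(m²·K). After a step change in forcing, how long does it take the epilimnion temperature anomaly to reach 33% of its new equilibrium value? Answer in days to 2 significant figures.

Areal heat capacity C = ρc_p × D = 4.20×10^6 × 39.5 = 1.66×10^8 J m⁻² K⁻¹.
τ = C / λ = 1.66×10^8 / 22.1 = 7.51×10^6 s.
Fraction reached: 1 − e^(−t/τ) = 0.33 ⇒ t = −τ ln(1 − 0.33) = τ × 0.400.
t = 3.01×10^6 s = 34.8 days.

35 days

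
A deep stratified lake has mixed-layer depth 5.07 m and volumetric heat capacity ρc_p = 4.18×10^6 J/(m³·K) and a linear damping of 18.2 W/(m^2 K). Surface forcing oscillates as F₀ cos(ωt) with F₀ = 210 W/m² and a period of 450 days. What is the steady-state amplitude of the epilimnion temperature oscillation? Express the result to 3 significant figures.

11.3 K

Areal heat capacity C = ρc_p × D = 4.18×10^6 × 5.07 = 2.12×10^7 J/(m²·K).
Angular frequency ω = 2π / T = 2π / 3.89×10^7 s = 1.62×10^-7 s⁻¹.
√((Cω)² + λ²) = √((3.42)² + 18.2²) = 18.5 W/(m²·K).
Amplitude A = F₀ / √((Cω)²+λ²) = 210 / 18.5 = 11.3 K.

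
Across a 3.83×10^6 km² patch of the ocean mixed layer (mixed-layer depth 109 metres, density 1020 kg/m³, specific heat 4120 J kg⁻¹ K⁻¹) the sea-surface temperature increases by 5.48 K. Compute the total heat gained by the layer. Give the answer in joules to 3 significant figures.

Areal heat capacity C = ρ c_p D = 1020 × 4120 × 109 = 4.58×10^8 J/(m²·K).
Heat per unit area: q = C ΔT = 4.58×10^8 × 5.48 = 2.51×10^9 J/m².
Total heat: Q = q × A = 2.51×10^9 × (3.83×10^6 × 10⁶ m²) = 9.61×10^21 J.

9.61×10^21 J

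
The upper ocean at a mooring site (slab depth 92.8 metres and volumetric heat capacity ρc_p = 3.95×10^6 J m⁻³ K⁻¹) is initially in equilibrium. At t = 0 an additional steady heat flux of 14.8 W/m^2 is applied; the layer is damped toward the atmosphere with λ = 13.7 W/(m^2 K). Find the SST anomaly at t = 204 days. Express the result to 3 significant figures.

0.521 K

Areal heat capacity C = ρc_p × D = 3.95×10^6 × 92.8 = 3.67×10^8 J m⁻² K⁻¹.
τ = C / λ = 3.67×10^8 / 13.7 = 2.68×10^7 s.
Equilibrium anomaly ΔT_eq = F / λ = 14.8 / 13.7 = 1.08 K.
t = 204 days = 1.76×10^7 s, so t/τ = 0.659.
ΔT(t) = ΔT_eq (1 − e^(−t/τ)) = 1.08 × (1 − e^−0.659) = 0.521 K.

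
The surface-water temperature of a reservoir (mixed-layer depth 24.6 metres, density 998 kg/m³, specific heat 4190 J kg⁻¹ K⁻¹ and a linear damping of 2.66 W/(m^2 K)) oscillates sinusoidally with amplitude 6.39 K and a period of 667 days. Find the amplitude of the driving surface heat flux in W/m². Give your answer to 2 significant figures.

74

Areal heat capacity C = ρ c_p D = 998 × 4190 × 24.6 = 1.03×10^8 J/(m²·K).
ω = 2π / 5.76×10^7 s = 1.09×10^-7 s⁻¹.
√((Cω)² + λ²) = √((11.2)² + 2.66²) = 11.5 W/(m²·K).
F₀ = A × √((Cω)²+λ²) = 6.39 × 11.5 = 73.7 W/m².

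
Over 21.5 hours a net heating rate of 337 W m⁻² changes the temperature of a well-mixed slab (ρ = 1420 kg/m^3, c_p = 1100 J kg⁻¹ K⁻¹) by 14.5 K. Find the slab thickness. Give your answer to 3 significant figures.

Heat input Q = F Δt = 337 × 77400 s = 2.61×10^7 J/m².
Required areal heat capacity C = Q / ΔT = 1.80×10^6 J/(m²·K).
Depth D = C / (ρ c_p) = 1.80×10^6 / (1420 × 1100) = 1.15 m.

1.15 m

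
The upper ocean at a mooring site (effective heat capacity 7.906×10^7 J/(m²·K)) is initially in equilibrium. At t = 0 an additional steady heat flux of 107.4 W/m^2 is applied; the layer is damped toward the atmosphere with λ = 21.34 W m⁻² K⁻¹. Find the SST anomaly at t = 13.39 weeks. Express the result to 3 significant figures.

4.47 K

Areal heat capacity C = 7.906×10^7 J/(m²·K) (given).
τ = C / λ = 7.91×10^7 / 21.34 = 3.70×10^6 s.
Equilibrium anomaly ΔT_eq = F / λ = 107.4 / 21.34 = 5.03 K.
t = 13.39 weeks = 8.10×10^6 s, so t/τ = 2.19.
ΔT(t) = ΔT_eq (1 − e^(−t/τ)) = 5.03 × (1 − e^−2.19) = 4.47 K.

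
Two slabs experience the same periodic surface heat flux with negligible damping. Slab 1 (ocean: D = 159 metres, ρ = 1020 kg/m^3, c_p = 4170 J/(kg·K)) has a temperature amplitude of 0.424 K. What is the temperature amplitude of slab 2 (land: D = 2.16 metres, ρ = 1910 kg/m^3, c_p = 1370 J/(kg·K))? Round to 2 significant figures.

C_ocean = 6.76×10^8 J/(m²·K); C_land = 5.65×10^6 J/(m²·K).
A ∝ 1/C ⇒ A_land = A_ocean × C_ocean/C_land = 0.424 × 120 = 50.7 K.

51 K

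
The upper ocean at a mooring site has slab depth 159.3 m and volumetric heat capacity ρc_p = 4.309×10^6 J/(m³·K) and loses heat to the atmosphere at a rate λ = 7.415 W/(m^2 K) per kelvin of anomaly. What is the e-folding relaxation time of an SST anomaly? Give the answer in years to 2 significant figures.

Areal heat capacity C = ρc_p × D = 4.309×10^6 × 159.3 = 6.86×10^8 J/(m²·K).
Relaxation time τ = C / λ = 6.86×10^8 / 7.415 = 9.26×10^7 s.
In years: 9.26×10^7 s / (3.156×10^7 s/year) = 2.93 years.

2.9 years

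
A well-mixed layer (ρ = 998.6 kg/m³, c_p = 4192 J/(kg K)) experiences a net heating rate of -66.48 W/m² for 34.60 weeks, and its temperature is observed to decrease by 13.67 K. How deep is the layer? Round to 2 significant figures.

24 m

Heat input Q = F Δt = -66.48 × 2.09×10^7 s = -1.39×10^9 J/m².
Required areal heat capacity C = Q / ΔT = 1.02×10^8 J/(m²·K).
Depth D = C / (ρ c_p) = 1.02×10^8 / (998.6 × 4192) = 24.3 m.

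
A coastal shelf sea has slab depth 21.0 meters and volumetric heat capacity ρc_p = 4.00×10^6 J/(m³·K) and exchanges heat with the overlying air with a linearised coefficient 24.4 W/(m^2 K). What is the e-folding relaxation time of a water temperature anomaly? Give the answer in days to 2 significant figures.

Areal heat capacity C = ρc_p × D = 4.00×10^6 × 21.0 = 8.40×10^7 J m⁻² K⁻¹.
Relaxation time τ = C / λ = 8.40×10^7 / 24.4 = 3.44×10^6 s.
In days: 3.44×10^6 s / (86400 s/day) = 39.8 days.

40 days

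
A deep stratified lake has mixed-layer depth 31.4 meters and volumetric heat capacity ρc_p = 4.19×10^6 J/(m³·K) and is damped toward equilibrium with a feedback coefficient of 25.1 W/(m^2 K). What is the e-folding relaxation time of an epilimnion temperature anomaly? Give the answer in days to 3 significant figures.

Areal heat capacity C = ρc_p × D = 4.19×10^6 × 31.4 = 1.32×10^8 J/(m²·K).
Relaxation time τ = C / λ = 1.32×10^8 / 25.1 = 5.24×10^6 s.
In days: 5.24×10^6 s / (86400 s/day) = 60.7 days.

60.7 days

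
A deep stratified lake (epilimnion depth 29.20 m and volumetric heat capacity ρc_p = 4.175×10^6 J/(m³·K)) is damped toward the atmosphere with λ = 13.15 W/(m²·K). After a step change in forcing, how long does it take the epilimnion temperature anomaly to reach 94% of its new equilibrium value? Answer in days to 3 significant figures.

302 days

Areal heat capacity C = ρc_p × D = 4.175×10^6 × 29.20 = 1.22×10^8 J m⁻² K⁻¹.
τ = C / λ = 1.22×10^8 / 13.15 = 9.27×10^6 s.
Fraction reached: 1 − e^(−t/τ) = 0.94 ⇒ t = −τ ln(1 − 0.94) = τ × 2.81.
t = 2.61×10^7 s = 302 days.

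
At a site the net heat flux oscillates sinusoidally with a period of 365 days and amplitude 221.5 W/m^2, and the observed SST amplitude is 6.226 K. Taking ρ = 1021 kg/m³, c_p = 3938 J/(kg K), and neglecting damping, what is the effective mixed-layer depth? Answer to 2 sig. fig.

44 m

ω = 2π / 3.15×10^7 s = 1.99×10^-7 s⁻¹.
Required C = F₀ / (A ω) = 221.5 / (6.226 × 1.99×10^-7) = 1.79×10^8 J/(m²·K).
D = C / (ρ c_p) = 1.79×10^8 / (1021 × 3938) = 44.4 m.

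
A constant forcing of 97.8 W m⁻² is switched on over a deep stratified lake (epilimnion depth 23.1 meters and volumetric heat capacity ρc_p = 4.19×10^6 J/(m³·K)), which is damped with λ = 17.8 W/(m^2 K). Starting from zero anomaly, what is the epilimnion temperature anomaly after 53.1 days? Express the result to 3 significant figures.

Areal heat capacity C = ρc_p × D = 4.19×10^6 × 23.1 = 9.68×10^7 J/(m^2 K).
τ = C / λ = 9.68×10^7 / 17.8 = 5.44×10^6 s.
Equilibrium anomaly ΔT_eq = F / λ = 97.8 / 17.8 = 5.49 K.
t = 53.1 days = 4.59×10^6 s, so t/τ = 0.844.
ΔT(t) = ΔT_eq (1 − e^(−t/τ)) = 5.49 × (1 − e^−0.844) = 3.13 K.

3.13 K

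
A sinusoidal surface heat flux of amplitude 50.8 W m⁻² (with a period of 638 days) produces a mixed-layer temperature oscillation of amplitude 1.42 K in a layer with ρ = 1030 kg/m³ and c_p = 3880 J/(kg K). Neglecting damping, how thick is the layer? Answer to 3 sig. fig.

78.5 m

ω = 2π / 5.51×10^7 s = 1.14×10^-7 s⁻¹.
Required C = F₀ / (A ω) = 50.8 / (1.42 × 1.14×10^-7) = 3.14×10^8 J/(m²·K).
D = C / (ρ c_p) = 3.14×10^8 / (1030 × 3880) = 78.5 m.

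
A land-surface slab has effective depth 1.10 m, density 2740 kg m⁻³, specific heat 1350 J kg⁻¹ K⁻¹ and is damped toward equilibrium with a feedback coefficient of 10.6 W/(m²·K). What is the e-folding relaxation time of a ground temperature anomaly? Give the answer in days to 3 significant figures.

4.44 days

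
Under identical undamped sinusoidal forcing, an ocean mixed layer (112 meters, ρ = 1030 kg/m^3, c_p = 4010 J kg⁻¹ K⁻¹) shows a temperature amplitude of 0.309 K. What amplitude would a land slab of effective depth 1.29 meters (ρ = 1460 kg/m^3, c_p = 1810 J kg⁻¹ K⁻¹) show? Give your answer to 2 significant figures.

42 K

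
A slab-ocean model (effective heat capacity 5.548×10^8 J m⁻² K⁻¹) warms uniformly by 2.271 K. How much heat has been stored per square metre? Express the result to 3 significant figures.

1.26×10^9

Areal heat capacity C = 5.548×10^8 J m⁻² K⁻¹ (given).
ΔQ = C ΔT = 5.55×10^8 × 2.271 = 1.26×10^9 J/m².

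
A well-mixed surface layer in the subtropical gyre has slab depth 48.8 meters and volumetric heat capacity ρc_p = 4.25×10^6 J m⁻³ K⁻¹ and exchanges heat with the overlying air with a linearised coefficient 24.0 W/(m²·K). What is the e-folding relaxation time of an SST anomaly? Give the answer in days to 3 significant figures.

Areal heat capacity C = ρc_p × D = 4.25×10^6 × 48.8 = 2.07×10^8 J/(m^2 K).
Relaxation time τ = C / λ = 2.07×10^8 / 24.0 = 8.64×10^6 s.
In days: 8.64×10^6 s / (86400 s/day) = 100 days.

100 days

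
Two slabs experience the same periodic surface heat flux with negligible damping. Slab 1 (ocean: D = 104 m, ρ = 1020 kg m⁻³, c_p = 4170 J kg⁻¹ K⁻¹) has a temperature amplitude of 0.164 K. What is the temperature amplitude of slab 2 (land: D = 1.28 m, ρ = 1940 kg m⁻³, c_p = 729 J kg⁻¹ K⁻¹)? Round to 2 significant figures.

40 K

C_ocean = 4.42×10^8 J/(m²·K); C_land = 1.81×10^6 J/(m²·K).
A ∝ 1/C ⇒ A_land = A_ocean × C_ocean/C_land = 0.164 × 244 = 40.1 K.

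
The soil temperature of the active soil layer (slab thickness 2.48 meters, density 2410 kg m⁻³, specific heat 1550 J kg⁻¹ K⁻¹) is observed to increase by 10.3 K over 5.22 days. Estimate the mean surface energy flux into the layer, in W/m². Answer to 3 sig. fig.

Areal heat capacity C = ρ c_p D = 2410 × 1550 × 2.48 = 9.26×10^6 J/(m²·K).
Required heat per unit area: Q = C ΔT = 9.26×10^6 × 10.3 = 9.54×10^7 J/m².
Flux F = Q / Δt = 9.54×10^7 / 4.51×10^5 s = 212 W/m².

212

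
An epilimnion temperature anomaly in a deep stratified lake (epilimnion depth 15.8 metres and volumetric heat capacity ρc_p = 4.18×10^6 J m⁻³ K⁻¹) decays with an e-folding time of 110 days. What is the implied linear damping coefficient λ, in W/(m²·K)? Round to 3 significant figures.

6.95

Areal heat capacity C = ρc_p × D = 4.18×10^6 × 15.8 = 6.60×10^7 J/(m²·K).
τ = 110 days = 9.50×10^6 s.
λ = C / τ = 6.60×10^7 / 9.50×10^6 = 6.95 W/(m²·K).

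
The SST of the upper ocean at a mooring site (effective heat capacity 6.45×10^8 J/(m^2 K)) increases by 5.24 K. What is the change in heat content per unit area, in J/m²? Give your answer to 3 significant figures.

Areal heat capacity C = 6.45×10^8 J/(m^2 K) (given).
ΔQ = C ΔT = 6.45×10^8 × 5.24 = 3.38×10^9 J/m².

3.38×10^9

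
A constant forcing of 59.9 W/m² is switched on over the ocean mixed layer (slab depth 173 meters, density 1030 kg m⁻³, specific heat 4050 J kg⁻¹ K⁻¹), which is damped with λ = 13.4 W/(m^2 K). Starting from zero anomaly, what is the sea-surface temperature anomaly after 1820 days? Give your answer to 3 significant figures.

Areal heat capacity C = ρ c_p D = 1030 × 4050 × 173 = 7.22×10^8 J/(m²·K).
τ = C / λ = 7.22×10^8 / 13.4 = 5.39×10^7 s.
Equilibrium anomaly ΔT_eq = F / λ = 59.9 / 13.4 = 4.47 K.
t = 1820 days = 1.57×10^8 s, so t/τ = 2.92.
ΔT(t) = ΔT_eq (1 − e^(−t/τ)) = 4.47 × (1 − e^−2.92) = 4.23 K.

4.23 K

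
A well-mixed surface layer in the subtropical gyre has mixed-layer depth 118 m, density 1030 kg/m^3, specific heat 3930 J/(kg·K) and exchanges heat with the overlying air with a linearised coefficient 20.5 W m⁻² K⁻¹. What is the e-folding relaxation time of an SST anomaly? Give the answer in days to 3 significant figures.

270 days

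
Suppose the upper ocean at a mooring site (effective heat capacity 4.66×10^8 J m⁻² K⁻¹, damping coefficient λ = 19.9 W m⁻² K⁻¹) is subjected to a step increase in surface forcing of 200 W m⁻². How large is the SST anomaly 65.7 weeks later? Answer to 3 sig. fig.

Areal heat capacity C = 4.66×10^8 J m⁻² K⁻¹ (given).
τ = C / λ = 4.66×10^8 / 19.9 = 2.34×10^7 s.
Equilibrium anomaly ΔT_eq = F / λ = 200 / 19.9 = 10.1 K.
t = 65.7 weeks = 3.97×10^7 s, so t/τ = 1.70.
ΔT(t) = ΔT_eq (1 − e^(−t/τ)) = 10.1 × (1 − e^−1.70) = 8.21 K.

8.21 K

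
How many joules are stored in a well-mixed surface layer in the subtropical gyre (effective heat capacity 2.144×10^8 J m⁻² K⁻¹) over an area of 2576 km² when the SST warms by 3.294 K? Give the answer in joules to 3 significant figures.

Areal heat capacity C = 2.144×10^8 J m⁻² K⁻¹ (given).
Heat per unit area: q = C ΔT = 2.14×10^8 × 3.294 = 7.06×10^8 J/m².
Total heat: Q = q × A = 7.06×10^8 × (2576 × 10⁶ m²) = 1.82×10^18 J.

1.82×10^18 J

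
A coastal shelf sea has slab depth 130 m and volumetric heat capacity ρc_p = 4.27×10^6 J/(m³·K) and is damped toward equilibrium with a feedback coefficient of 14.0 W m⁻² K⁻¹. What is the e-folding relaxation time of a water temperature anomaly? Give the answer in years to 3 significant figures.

1.26 years

Areal heat capacity C = ρc_p × D = 4.27×10^6 × 130 = 5.55×10^8 J/(m²·K).
Relaxation time τ = C / λ = 5.55×10^8 / 14.0 = 3.97×10^7 s.
In years: 3.97×10^7 s / (3.156×10^7 s/year) = 1.26 years.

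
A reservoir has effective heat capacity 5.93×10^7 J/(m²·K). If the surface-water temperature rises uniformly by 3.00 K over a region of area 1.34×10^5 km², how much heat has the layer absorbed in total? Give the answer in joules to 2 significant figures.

2.4×10^19 J

Areal heat capacity C = 5.93×10^7 J/(m²·K) (given).
Heat per unit area: q = C ΔT = 5.93×10^7 × 3.00 = 1.78×10^8 J/m².
Total heat: Q = q × A = 1.78×10^8 × (1.34×10^5 × 10⁶ m²) = 2.38×10^19 J.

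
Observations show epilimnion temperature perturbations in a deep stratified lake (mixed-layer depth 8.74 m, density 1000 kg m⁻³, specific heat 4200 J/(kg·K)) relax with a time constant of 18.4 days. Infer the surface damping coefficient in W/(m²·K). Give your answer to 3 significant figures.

23.1

Areal heat capacity C = ρ c_p D = 1000 × 4200 × 8.74 = 3.67×10^7 J/(m²·K).
τ = 18.4 days = 1.59×10^6 s.
λ = C / τ = 3.67×10^7 / 1.59×10^6 = 23.1 W/(m²·K).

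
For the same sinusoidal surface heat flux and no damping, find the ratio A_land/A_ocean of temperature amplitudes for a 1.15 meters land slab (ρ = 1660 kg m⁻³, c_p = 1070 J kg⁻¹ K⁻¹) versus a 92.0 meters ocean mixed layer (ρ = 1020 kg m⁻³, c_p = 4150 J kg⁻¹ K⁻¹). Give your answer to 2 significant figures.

190

C_ocean = 1020 × 4150 × 92.0 = 3.89×10^8 J/(m²·K).
C_land = 1660 × 1070 × 1.15 = 2.04×10^6 J/(m²·K).
Undamped amplitude ∝ 1/C, so A_land/A_ocean = C_ocean/C_land = 191.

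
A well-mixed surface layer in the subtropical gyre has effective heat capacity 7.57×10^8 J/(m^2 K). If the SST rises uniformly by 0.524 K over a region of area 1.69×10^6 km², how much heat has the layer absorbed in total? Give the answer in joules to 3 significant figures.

6.70×10^20 J

Areal heat capacity C = 7.57×10^8 J/(m^2 K) (given).
Heat per unit area: q = C ΔT = 7.57×10^8 × 0.524 = 3.97×10^8 J/m².
Total heat: Q = q × A = 3.97×10^8 × (1.69×10^6 × 10⁶ m²) = 6.70×10^20 J.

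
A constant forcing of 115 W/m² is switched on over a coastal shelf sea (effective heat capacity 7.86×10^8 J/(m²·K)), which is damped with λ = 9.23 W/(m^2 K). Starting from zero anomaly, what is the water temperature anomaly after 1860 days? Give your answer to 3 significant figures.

10.6 K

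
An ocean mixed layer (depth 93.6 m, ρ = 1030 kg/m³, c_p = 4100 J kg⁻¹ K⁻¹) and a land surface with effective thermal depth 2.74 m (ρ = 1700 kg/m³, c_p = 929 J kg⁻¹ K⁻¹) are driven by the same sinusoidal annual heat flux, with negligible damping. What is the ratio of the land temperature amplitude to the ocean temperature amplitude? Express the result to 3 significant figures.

C_ocean = 1030 × 4100 × 93.6 = 3.95×10^8 J/(m²·K).
C_land = 1700 × 929 × 2.74 = 4.33×10^6 J/(m²·K).
Undamped amplitude ∝ 1/C, so A_land/A_ocean = C_ocean/C_land = 91.3.

91.3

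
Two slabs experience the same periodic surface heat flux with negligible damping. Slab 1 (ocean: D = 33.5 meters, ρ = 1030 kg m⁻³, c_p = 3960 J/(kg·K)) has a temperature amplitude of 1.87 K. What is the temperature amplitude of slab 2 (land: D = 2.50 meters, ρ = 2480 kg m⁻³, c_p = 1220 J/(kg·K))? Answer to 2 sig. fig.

34 K

C_ocean = 1.37×10^8 J/(m²·K); C_land = 7.56×10^6 J/(m²·K).
A ∝ 1/C ⇒ A_land = A_ocean × C_ocean/C_land = 1.87 × 18.1 = 33.8 K.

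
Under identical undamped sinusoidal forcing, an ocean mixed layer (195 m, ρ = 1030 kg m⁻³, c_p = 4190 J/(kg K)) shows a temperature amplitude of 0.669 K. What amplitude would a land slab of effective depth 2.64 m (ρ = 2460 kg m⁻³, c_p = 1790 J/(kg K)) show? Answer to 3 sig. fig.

C_ocean = 8.42×10^8 J/(m²·K); C_land = 1.16×10^7 J/(m²·K).
A ∝ 1/C ⇒ A_land = A_ocean × C_ocean/C_land = 0.669 × 72.4 = 48.4 K.

48.4 K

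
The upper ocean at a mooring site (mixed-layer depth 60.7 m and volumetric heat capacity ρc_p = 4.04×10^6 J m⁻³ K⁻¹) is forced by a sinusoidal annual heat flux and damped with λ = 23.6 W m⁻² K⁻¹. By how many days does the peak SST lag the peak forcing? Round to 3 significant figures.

65.1 days

Areal heat capacity C = ρc_p × D = 4.04×10^6 × 60.7 = 2.45×10^8 J/(m²·K).
ω = 2π / 3.15×10^7 s = 1.99×10^-7 s⁻¹.
Phase lag φ = arctan(Cω/λ) = arctan(48.9/23.6) = 1.12 rad.
Time lag = φ / ω = 1.12 / 1.99×10^-7 = 5.63×10^6 s = 65.1 days.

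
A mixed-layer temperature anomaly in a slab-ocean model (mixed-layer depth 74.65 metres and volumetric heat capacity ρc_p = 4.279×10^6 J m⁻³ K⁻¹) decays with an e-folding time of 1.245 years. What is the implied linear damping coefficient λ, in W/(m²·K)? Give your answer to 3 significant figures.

Areal heat capacity C = ρc_p × D = 4.279×10^6 × 74.65 = 3.19×10^8 J/(m^2 K).
τ = 1.245 years = 3.93×10^7 s.
λ = C / τ = 3.19×10^8 / 3.93×10^7 = 8.13 W/(m²·K).

8.13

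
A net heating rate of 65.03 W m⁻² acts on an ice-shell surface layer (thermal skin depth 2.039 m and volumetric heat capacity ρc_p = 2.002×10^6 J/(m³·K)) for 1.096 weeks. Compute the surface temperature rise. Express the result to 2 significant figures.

11 K

Areal heat capacity C = ρc_p × D = 2.002×10^6 × 2.039 = 4.08×10^6 J/(m²·K).
Net heat input Q = F Δt = 65.03 × (1.096 weeks × 6.048×10^5 s/week) = 4.31×10^7 J/m².
ΔT = Q / C = 4.31×10^7 / 4.08×10^6 = 10.6 K.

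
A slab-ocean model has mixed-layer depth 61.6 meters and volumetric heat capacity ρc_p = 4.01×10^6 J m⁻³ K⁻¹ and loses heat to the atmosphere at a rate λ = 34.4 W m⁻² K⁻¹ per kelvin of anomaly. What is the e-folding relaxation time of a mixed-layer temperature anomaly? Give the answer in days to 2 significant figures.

Areal heat capacity C = ρc_p × D = 4.01×10^6 × 61.6 = 2.47×10^8 J/(m^2 K).
Relaxation time τ = C / λ = 2.47×10^8 / 34.4 = 7.18×10^6 s.
In days: 7.18×10^6 s / (86400 s/day) = 83.1 days.

83 days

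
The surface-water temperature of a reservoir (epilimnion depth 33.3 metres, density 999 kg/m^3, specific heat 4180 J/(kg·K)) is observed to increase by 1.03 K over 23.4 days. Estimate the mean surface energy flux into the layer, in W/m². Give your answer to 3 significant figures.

70.8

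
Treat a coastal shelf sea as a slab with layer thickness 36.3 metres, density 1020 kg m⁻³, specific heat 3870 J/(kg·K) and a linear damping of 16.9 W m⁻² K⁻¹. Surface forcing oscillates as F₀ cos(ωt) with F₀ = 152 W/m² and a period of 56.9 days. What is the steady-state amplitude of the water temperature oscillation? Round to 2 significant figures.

0.83 K

Areal heat capacity C = ρ c_p D = 1020 × 3870 × 36.3 = 1.43×10^8 J/(m^2 K).
Angular frequency ω = 2π / T = 2π / 4.92×10^6 s = 1.28×10^-6 s⁻¹.
√((Cω)² + λ²) = √((183)² + 16.9²) = 184 W/(m²·K).
Amplitude A = F₀ / √((Cω)²+λ²) = 152 / 184 = 0.826 K.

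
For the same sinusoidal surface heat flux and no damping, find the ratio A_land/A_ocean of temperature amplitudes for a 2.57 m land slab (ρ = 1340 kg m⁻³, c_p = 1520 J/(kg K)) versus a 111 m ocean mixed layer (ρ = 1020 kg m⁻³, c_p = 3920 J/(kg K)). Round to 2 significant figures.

C_ocean = 1020 × 3920 × 111 = 4.44×10^8 J/(m²·K).
C_land = 1340 × 1520 × 2.57 = 5.23×10^6 J/(m²·K).
Undamped amplitude ∝ 1/C, so A_land/A_ocean = C_ocean/C_land = 84.8.

85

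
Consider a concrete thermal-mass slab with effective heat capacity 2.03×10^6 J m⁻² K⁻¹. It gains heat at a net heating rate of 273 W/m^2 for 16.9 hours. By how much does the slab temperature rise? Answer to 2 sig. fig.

8.2 K

Areal heat capacity C = 2.03×10^6 J m⁻² K⁻¹ (given).
Net heat input Q = F Δt = 273 × (16.9 hours × 3600 s/hour) = 1.66×10^7 J/m².
ΔT = Q / C = 1.66×10^7 / 2.03×10^6 = 8.18 K.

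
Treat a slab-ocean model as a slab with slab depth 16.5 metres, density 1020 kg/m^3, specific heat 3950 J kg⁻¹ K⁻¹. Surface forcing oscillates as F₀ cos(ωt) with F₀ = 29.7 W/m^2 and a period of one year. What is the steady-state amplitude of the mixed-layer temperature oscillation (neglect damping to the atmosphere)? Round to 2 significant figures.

2.2 K

Areal heat capacity C = ρ c_p D = 1020 × 3950 × 16.5 = 6.65×10^7 J/(m²·K).
Angular frequency ω = 2π / T = 2π / 3.15×10^7 s = 1.99×10^-7 s⁻¹.
Cω = 6.65×10^7 × 1.99×10^-7 = 13.2 W/(m²·K).
Amplitude A = F₀ / (Cω) = 29.7 / 13.2 = 2.24 K.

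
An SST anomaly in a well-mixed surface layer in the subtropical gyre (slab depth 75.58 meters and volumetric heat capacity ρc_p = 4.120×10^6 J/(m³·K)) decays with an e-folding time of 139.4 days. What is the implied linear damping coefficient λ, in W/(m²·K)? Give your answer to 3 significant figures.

Areal heat capacity C = ρc_p × D = 4.120×10^6 × 75.58 = 3.11×10^8 J m⁻² K⁻¹.
τ = 139.4 days = 1.20×10^7 s.
λ = C / τ = 3.11×10^8 / 1.20×10^7 = 25.9 W/(m²·K).

25.9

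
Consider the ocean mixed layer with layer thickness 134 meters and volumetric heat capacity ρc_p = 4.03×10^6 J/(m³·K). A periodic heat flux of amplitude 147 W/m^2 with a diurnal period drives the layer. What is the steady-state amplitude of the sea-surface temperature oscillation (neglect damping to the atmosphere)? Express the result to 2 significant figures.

0.0037 K

Areal heat capacity C = ρc_p × D = 4.03×10^6 × 134 = 5.40×10^8 J m⁻² K⁻¹.
Angular frequency ω = 2π / T = 2π / 86400 s = 7.27×10^-5 s⁻¹.
Cω = 5.40×10^8 × 7.27×10^-5 = 39300 W/(m²·K).
Amplitude A = F₀ / (Cω) = 147 / 39300 = 0.00374 K.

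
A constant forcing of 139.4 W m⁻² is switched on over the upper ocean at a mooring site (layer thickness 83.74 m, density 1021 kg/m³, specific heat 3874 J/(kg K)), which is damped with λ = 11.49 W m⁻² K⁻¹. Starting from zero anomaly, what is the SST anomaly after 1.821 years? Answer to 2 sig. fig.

Areal heat capacity C = ρ c_p D = 1021 × 3874 × 83.74 = 3.31×10^8 J m⁻² K⁻¹.
τ = C / λ = 3.31×10^8 / 11.49 = 2.88×10^7 s.
Equilibrium anomaly ΔT_eq = F / λ = 139.4 / 11.49 = 12.1 K.
t = 1.821 years = 5.75×10^7 s, so t/τ = 1.99.
ΔT(t) = ΔT_eq (1 − e^(−t/τ)) = 12.1 × (1 − e^−1.99) = 10.5 K.

10 K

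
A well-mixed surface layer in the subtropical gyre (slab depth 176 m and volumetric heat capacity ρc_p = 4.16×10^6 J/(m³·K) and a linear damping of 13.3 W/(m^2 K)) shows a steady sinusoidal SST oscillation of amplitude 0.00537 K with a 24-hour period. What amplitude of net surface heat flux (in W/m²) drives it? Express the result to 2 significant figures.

290

Areal heat capacity C = ρc_p × D = 4.16×10^6 × 176 = 7.32×10^8 J/(m^2 K).
ω = 2π / 86400 s = 7.27×10^-5 s⁻¹.
√((Cω)² + λ²) = √((53200)² + 13.3²) = 53200 W/(m²·K).
F₀ = A × √((Cω)²+λ²) = 0.00537 × 53200 = 286 W/m².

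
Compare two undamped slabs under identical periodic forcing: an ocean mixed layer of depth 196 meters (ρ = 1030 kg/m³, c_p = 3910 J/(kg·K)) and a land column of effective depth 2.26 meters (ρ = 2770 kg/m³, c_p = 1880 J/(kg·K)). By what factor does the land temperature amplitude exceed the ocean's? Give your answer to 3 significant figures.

67.1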